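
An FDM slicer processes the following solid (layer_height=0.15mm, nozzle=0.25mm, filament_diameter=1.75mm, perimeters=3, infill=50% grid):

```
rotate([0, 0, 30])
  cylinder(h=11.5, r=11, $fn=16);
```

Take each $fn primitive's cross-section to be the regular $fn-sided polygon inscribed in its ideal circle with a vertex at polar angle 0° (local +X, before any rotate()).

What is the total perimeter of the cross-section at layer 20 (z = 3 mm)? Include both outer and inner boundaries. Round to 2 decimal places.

68.67 mm

At z = 3 mm: the cylinder: section is a regular 16-gon, circumradius r=11 (perimeter = 2·16·11.000·sin(180°/16) = 68.67 mm); (whole slice rotated 30° about Z — lengths, areas and connectivity unchanged). Overall, the cross-section is a single solid region. Total boundary length (outer) = 68.67 mm.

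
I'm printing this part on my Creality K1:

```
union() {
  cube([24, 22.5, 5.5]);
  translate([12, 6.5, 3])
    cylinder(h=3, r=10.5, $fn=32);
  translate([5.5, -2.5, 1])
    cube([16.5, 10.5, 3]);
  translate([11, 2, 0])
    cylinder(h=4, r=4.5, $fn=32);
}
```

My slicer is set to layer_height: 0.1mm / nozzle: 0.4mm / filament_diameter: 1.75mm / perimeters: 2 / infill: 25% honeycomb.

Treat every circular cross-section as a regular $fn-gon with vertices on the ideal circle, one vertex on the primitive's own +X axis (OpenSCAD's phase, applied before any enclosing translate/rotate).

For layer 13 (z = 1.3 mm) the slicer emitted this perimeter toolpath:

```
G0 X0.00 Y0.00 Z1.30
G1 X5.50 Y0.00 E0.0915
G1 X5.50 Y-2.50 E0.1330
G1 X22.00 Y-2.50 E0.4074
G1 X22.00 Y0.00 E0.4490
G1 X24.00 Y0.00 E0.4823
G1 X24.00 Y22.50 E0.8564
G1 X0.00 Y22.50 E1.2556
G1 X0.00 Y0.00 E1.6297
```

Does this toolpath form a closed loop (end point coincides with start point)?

yes

Start point (G0): (0.00, 0.00). End point (last G1): the path returns to the start — closed.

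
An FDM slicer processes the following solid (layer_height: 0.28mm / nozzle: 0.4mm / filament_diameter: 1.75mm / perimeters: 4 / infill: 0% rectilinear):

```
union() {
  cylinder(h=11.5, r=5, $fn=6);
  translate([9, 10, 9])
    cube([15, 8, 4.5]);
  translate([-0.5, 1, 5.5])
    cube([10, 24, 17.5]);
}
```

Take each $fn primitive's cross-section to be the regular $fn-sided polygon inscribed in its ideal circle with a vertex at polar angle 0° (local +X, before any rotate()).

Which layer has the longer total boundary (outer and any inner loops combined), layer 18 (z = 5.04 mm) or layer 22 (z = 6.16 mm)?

layer 22 (z = 6.16 mm)

Layer 18 (z = 5.04): the r=5 cylinder contributes a regular 6-gon of circumradius 5 (perimeter = 2·6·5.000·sin(180°/6) = 30.00 mm); the cube at (9, 10) is absent (z outside [9, 13.5]); the cube at (-0.5, 1) does not reach this height (z outside [5.5, 23]); Taking the union: only the r=5 cylinder is present, so the union is just that shape — boundary = 30.00 mm. So its perimeter = 30.00 mm. Layer 22 (z = 6.16): the r=5 cylinder contributes a regular 6-gon of circumradius 5 (perimeter = 2·6·5.000·sin(180°/6) = 30.00 mm); the cube at (9, 10) is absent (z outside [9, 13.5]); the cube at (-0.5, 1) is present — its section is the full 10×24 rectangle (perimeter 68.00 mm); Taking the union: the regions partially overlap (shared area 13.19 mm²), so the edge portions inside another operand are dropped and the merged outline is re-measured after clipping — boundary = 82.90 mm. So its perimeter = 82.90 mm. Layer 22 is larger (82.90 vs 30.00 mm).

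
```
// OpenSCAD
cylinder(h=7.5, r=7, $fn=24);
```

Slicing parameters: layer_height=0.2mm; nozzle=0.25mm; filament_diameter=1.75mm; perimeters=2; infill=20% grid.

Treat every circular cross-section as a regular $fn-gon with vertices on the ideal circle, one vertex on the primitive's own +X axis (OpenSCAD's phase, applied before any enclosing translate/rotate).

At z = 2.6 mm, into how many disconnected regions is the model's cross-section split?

1

At z = 2.6 mm: the r=7 cylinder gives a regular 24-gon of circumradius 7 (constant along its height). The result has 1 disconnected region.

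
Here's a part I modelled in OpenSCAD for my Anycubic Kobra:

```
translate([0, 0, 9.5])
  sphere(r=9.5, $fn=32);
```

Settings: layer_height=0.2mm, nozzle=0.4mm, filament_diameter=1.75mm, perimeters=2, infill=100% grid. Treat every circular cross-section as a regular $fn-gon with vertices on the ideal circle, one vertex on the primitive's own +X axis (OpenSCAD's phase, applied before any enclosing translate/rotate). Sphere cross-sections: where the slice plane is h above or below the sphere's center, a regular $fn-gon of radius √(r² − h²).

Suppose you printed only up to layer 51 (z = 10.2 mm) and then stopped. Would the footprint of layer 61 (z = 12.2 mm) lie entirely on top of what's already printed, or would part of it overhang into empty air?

Compare the two slices. At z = 10.2: the r=9.5 sphere contributes a regular 32-gon of circumradius √(9.5²−0.7²) = 9.474 (area = (32/2)·9.474²·sin(360°/32) = 280.18 mm²). At z = 12.2: the r=9.5 sphere contributes a regular 32-gon of circumradius √(9.5²−2.7²) = 9.108 (area = (32/2)·9.108²·sin(360°/32) = 258.96 mm²). Checking containment: the cross-section at z = 12.2 is a subset of the cross-section at z = 10.2.

entirely on top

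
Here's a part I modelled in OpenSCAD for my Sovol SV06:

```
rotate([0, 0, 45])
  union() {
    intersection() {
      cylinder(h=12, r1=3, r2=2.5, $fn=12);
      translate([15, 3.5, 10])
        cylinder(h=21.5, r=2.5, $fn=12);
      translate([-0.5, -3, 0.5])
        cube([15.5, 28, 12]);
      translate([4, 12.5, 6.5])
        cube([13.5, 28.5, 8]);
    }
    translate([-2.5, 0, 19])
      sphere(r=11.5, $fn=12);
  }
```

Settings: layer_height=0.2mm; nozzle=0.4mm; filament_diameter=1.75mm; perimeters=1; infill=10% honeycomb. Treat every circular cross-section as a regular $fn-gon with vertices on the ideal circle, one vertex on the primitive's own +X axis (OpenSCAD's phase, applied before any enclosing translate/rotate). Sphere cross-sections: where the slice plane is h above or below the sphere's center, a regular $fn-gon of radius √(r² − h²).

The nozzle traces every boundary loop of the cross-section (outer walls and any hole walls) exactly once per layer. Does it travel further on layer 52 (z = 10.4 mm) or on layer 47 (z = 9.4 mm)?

layer 52 (z = 10.4 mm)

Layer 52 (z = 10.4): the cone: at t=0.867 of its height the radius interpolates to r₁+(r₂−r₁)t = 2.567, giving a regular 12-gon of that circumradius (perimeter = 2·12·2.567·sin(180°/12) = 15.94 mm); the r=2.5 cylinder at (15, 3.5) contributes a regular 12-gon of circumradius 2.5 (perimeter = 2·12·2.500·sin(180°/12) = 15.53 mm); the cube at (-0.5, -3) (footprint 15.5×28) is included at this height (perimeter 87.00 mm); the cube at (4, 12.5) is present — its section is the full 13.5×28.5 rectangle (perimeter 84.00 mm); After intersecting: the r=2.5 cylinder at (15, 3.5) does not overlap the cone (empty); the 15.5×28 cube at (-0.5, -3) does not overlap the running intersection (empty); the 13.5×28.5 cube at (4, 12.5) does not overlap the running intersection (empty) — nothing remains; the sphere at (-2.5, 0): section is a regular 12-gon, circumradius = √(r²−h²) = √(11.5²−8.6²) = 7.635 (perimeter = 2·12·7.635·sin(180°/12) = 47.42 mm); Combining (union): only the r=11.5 sphere at (-2.5, 0) is present, so the union is just that shape — boundary = 47.42 mm; (rotated 45° about Z; rotation is an isometry so areas/perimeters/island counts are preserved). So its perimeter = 47.42 mm. Layer 47 (z = 9.4): the cone (r1=3→r2=2.5) has section circumradius 2.608 here — a regular 12-gon (perimeter = 2·12·2.608·sin(180°/12) = 16.20 mm); the cylinder at (15, 3.5) does not reach this height (z outside [10, 31.5]); the 15.5×28 cube at (-0.5, -3) contributes its full rectangle (perimeter 87.00 mm); the cube at (4, 12.5) is present — its section is the full 13.5×28.5 rectangle (perimeter 84.00 mm); After intersecting: at least one operand is absent at this height, so nothing remains; the r=11.5 sphere at (-2.5, 0) slices to a regular 12-gon of circumradius 6.332 (√(r²−h²) with h=9.6 from center) (perimeter = 2·12·6.332·sin(180°/12) = 39.33 mm); Combining (union): only the r=11.5 sphere at (-2.5, 0) is present, so the union is just that shape — boundary = 39.33 mm; (whole slice rotated 45° about Z — lengths, areas and connectivity unchanged). So its perimeter = 39.33 mm. Layer 52 is larger (47.42 vs 39.33 mm).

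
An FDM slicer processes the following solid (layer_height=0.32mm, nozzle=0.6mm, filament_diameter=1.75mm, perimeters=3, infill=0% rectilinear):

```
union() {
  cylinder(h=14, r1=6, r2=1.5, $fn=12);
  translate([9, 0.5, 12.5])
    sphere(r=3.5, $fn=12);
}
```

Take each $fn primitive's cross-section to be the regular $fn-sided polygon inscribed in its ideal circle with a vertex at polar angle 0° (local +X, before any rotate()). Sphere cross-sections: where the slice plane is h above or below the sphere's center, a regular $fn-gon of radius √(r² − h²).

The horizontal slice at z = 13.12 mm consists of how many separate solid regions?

2

At z = 13.12 mm: the cone (r1=6→r2=1.5) has section circumradius 1.783 here — a regular 12-gon; the sphere at (9, 0.5): section is a regular 12-gon, circumradius = √(r²−h²) = √(3.5²−0.62²) = 3.445; Merging all regions: the 2 present regions are separate (no shared area or edge), so areas and boundary lengths simply add and each stays a separate island — 2 connected regions. The result has 2 disconnected regions.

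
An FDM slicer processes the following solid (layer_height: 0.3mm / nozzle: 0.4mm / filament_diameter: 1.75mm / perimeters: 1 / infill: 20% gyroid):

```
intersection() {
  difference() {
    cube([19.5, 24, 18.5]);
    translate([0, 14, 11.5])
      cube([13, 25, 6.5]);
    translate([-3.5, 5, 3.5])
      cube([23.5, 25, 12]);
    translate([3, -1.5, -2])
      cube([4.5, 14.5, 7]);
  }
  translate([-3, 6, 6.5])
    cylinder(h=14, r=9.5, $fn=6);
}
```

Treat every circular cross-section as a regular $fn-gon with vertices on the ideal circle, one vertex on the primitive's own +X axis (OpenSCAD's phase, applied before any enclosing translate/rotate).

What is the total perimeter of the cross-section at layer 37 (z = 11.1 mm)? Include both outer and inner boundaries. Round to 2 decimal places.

At z = 11.1 mm: the cube (footprint 19.5×24) is included at this height (perimeter 87.00 mm); the cube at (0, 14) is absent (z outside [11.5, 18]); the cube at (-3.5, 5) (footprint 23.5×25) is included at this height (perimeter 97.00 mm); the cube at (3, -1.5) is not intersected at this z (z outside [-2, 5]); Subtracting the remaining from the first: starting from the 19.5×24 cube, the 23.5×25 cube at (-3.5, 5) partially overlaps it — only the 370.50 mm² overlap (of its 587.50 mm²) is removed, clipping the outline — boundary = 49.00 mm; the r=9.5 cylinder at (-3, 6) contributes a regular 6-gon of circumradius 9.5 (perimeter = 2·6·9.500·sin(180°/6) = 57.00 mm); After intersecting: the r=9.5 cylinder at (-3, 6) partially overlaps the result so far; clipping to the common part keeps 22.40 mm² — boundary = 19.73 mm. Overall, the cross-section is a single solid region. Total boundary length (outer) = 19.73 mm.

19.73 mm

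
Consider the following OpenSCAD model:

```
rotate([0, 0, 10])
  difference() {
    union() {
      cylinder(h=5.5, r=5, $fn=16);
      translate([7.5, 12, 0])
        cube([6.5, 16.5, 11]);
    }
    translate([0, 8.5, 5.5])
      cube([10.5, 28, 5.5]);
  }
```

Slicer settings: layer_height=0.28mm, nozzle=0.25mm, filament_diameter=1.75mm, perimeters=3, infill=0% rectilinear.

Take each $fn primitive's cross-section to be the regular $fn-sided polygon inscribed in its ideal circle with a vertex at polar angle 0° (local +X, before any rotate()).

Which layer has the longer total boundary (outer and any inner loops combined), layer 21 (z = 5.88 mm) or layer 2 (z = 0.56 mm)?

layer 2 (z = 0.56 mm)

Layer 21 (z = 5.88): the cylinder is not intersected at this z (z outside [0, 5.5]); the cube at (7.5, 12) (footprint 6.5×16.5) is included at this height (perimeter 46.00 mm); Taking the union: only the 6.5×16.5 cube at (7.5, 12) is present, so the union is just that shape — boundary = 46.00 mm; the 10.5×28 cube at (0, 8.5) contributes its full rectangle (perimeter 77.00 mm); Taking the first minus the rest: starting from the result so far, the 10.5×28 cube at (0, 8.5) partially overlaps it — only the 49.50 mm² overlap (of its 294.00 mm²) is removed, clipping the outline — boundary = 40.00 mm; (whole slice rotated 10° about Z — lengths, areas and connectivity unchanged). So its perimeter = 40.00 mm. Layer 2 (z = 0.56): the r=5 cylinder gives a regular 16-gon of circumradius 5 (constant along its height) (perimeter = 2·16·5.000·sin(180°/16) = 31.21 mm); the cube at (7.5, 12) is present — its section is the full 6.5×16.5 rectangle (perimeter 46.00 mm); Combining (union): the 2 present regions are separate (no shared area or edge), so areas and boundary lengths simply add and each stays a separate island — boundary = 77.21 mm; the cube at (0, 8.5) is absent (z outside [5.5, 11]); After the difference (first − rest): none of the subtracted shapes is present at this height, so that combined region is unchanged — boundary = 77.21 mm; (whole slice rotated 10° about Z — lengths, areas and connectivity unchanged). So its perimeter = 77.21 mm. Layer 2 is larger (77.21 vs 40.00 mm).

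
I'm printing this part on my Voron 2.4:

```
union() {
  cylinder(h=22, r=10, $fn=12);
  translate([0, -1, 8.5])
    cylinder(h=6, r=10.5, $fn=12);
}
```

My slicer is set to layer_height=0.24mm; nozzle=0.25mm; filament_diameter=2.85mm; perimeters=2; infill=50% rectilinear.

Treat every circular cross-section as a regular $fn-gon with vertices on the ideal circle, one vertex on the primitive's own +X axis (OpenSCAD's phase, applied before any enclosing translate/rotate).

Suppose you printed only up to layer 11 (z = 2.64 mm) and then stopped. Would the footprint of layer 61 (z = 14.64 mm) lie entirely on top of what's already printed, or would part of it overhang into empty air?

entirely on top

Compare the two slices. At z = 2.64: the cylinder: section is a regular 12-gon, circumradius r=10 (area = (12/2)·10.000²·sin(360°/12) = 300.00 mm²); the cylinder at (0, -1) is absent (z outside [8.5, 14.5]); Combining (union): only the r=10 cylinder is present, so the union is just that shape — area = 300.00 mm². At z = 14.64: the r=10 cylinder contributes a regular 12-gon of circumradius 10 (area = (12/2)·10.000²·sin(360°/12) = 300.00 mm²); the cylinder at (0, -1) is absent (z outside [8.5, 14.5]); Combining (union): only the r=10 cylinder is present, so the union is just that shape — area = 300.00 mm². Checking containment: the cross-section at z = 14.64 is a subset of the cross-section at z = 2.64.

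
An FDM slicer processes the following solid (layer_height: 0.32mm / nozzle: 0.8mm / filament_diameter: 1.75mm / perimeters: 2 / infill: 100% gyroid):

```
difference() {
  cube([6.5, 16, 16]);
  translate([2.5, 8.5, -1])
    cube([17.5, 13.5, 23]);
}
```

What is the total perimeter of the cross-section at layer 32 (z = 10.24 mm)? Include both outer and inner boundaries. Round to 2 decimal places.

At z = 10.24 mm: the cube is present — its section is the full 6.5×16 rectangle (perimeter 45.00 mm); the cube at (2.5, 8.5) (footprint 17.5×13.5) is included at this height (perimeter 62.00 mm); Subtracting the remaining from the first: starting from the 6.5×16 cube, the 17.5×13.5 cube at (2.5, 8.5) partially overlaps it — only the 30.00 mm² overlap (of its 236.25 mm²) is removed, clipping the outline — boundary = 45.00 mm. Overall, the cross-section is a single solid region. Total boundary length (outer) = 45.00 mm.

45.00 mm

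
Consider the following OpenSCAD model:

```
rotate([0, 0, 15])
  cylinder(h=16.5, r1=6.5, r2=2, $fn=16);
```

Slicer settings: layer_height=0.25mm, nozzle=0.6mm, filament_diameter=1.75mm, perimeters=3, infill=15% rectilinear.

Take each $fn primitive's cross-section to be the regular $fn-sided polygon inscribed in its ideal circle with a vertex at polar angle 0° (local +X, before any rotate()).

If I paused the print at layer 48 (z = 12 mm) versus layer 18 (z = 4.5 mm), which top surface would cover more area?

Layer 48 (z = 12): the cone: at t=0.727 of its height the radius interpolates to r₁+(r₂−r₁)t = 3.227, giving a regular 16-gon of that circumradius (area = (16/2)·3.227²·sin(360°/16) = 31.89 mm²); (rotated 15° about Z; rotation is an isometry so areas/perimeters/island counts are preserved). So its area = 31.89 mm². Layer 18 (z = 4.5): the cone contributes a regular 16-gon of circumradius 5.273 (interpolated between r1=6.5 and r2=2 at t=0.273) (area = (16/2)·5.273²·sin(360°/16) = 85.11 mm²); (whole slice rotated 15° about Z — lengths, areas and connectivity unchanged). So its area = 85.11 mm². Layer 18 is larger (85.11 vs 31.89 mm²).

layer 18 (z = 4.5 mm)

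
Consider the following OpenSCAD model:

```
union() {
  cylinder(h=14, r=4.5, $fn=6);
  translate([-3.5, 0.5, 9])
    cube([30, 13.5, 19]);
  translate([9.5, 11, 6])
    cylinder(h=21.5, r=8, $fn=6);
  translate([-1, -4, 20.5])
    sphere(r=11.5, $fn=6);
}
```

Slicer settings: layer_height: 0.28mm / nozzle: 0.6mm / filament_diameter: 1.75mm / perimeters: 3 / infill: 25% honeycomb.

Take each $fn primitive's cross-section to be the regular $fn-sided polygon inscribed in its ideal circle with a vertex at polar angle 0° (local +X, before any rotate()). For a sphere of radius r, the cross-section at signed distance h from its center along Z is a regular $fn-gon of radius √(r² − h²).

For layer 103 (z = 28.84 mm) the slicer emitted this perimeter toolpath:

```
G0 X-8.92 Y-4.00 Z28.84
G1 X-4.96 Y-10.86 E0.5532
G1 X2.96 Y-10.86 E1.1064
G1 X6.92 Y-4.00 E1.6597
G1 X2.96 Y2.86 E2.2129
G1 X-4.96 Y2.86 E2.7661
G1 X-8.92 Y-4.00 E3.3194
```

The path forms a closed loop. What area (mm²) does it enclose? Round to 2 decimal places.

Apply the shoelace formula to the sequence of (X, Y) vertices; enclosed area = 162.99 mm².

162.99 mm²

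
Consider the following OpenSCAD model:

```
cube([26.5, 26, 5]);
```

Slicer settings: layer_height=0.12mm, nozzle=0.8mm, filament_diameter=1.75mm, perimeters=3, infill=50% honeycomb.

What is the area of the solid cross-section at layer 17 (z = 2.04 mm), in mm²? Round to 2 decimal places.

At z = 2.04 mm: the cube is present — its section is the full 26.5×26 rectangle (area 689.00 mm²). Overall, the cross-section is a single solid region. Net area = 689.00 mm².

689.00 mm²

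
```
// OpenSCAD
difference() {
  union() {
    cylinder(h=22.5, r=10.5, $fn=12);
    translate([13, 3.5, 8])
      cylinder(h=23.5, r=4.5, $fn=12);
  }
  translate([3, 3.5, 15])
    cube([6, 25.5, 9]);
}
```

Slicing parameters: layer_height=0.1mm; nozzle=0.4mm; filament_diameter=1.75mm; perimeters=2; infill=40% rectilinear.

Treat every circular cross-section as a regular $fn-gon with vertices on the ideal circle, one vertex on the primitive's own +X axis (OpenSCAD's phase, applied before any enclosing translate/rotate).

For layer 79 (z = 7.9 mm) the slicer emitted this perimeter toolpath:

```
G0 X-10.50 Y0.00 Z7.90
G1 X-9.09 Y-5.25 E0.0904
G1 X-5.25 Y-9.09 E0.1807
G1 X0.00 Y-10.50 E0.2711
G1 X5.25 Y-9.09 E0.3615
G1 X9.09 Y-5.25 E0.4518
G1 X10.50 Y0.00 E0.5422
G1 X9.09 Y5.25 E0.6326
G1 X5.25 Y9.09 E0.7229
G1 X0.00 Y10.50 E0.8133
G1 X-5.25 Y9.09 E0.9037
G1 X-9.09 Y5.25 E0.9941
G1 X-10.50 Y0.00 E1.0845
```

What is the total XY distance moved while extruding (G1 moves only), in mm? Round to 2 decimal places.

65.21 mm

Sum the Euclidean lengths of each G1 segment: total = 65.21 mm.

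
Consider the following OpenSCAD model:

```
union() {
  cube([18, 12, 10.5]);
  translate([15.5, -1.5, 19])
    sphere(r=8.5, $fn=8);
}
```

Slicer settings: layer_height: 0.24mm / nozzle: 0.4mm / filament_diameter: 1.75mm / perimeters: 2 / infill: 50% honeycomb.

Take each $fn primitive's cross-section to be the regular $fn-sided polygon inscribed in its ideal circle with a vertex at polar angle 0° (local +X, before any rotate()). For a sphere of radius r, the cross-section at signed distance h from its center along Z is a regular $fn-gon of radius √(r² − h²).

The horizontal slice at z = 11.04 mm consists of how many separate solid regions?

At z = 11.04 mm: the cube is absent (z outside [0, 10.5]); the sphere at (15.5, -1.5): section is a regular 8-gon, circumradius = √(r²−h²) = √(8.5²−7.96²) = 2.981; Taking the union: only the r=8.5 sphere at (15.5, -1.5) is present, so the union is just that shape — 1 connected region. The result has 1 disconnected region.

1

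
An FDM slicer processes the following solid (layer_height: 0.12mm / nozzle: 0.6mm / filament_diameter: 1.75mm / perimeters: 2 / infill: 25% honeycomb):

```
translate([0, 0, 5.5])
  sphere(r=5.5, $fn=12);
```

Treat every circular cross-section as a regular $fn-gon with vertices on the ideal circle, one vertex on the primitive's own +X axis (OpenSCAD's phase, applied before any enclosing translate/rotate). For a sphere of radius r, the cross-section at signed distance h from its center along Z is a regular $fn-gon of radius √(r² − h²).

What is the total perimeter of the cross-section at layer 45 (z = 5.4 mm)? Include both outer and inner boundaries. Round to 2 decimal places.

At z = 5.4 mm: the sphere: section is a regular 12-gon, circumradius = √(r²−h²) = √(5.5²−0.1²) = 5.499 (perimeter = 2·12·5.499·sin(180°/12) = 34.16 mm). Overall, the cross-section is a single solid region. Total boundary length (outer) = 34.16 mm.

34.16 mm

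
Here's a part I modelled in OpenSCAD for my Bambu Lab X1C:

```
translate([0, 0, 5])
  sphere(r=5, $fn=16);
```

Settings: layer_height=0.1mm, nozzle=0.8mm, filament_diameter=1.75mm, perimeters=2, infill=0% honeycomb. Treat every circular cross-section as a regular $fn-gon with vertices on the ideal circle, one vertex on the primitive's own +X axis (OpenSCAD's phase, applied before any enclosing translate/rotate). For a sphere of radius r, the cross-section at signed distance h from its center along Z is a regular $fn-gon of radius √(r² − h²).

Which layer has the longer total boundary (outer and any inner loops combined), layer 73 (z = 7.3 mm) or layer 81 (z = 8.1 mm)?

Layer 73 (z = 7.3): the sphere: section is a regular 16-gon, circumradius = √(r²−h²) = √(5²−2.3²) = 4.440 (perimeter = 2·16·4.440·sin(180°/16) = 27.72 mm). So its perimeter = 27.72 mm. Layer 81 (z = 8.1): the r=5 sphere contributes a regular 16-gon of circumradius √(5²−3.1²) = 3.923 (perimeter = 2·16·3.923·sin(180°/16) = 24.49 mm). So its perimeter = 24.49 mm. Layer 73 is larger (27.72 vs 24.49 mm).

layer 73 (z = 7.3 mm)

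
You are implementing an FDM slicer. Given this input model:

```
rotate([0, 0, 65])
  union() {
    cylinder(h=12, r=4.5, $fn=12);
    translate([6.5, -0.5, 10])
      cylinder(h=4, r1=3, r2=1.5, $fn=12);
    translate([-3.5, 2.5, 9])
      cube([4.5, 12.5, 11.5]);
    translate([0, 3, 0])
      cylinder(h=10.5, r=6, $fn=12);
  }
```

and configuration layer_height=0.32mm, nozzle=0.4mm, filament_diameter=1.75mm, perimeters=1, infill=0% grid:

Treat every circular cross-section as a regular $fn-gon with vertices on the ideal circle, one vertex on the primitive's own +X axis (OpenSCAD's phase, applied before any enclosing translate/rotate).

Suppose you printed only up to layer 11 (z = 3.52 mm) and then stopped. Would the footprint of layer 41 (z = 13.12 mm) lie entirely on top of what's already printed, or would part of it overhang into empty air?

Compare the two slices. At z = 3.52: the cylinder: section is a regular 12-gon, circumradius r=4.5 (area = (12/2)·4.500²·sin(360°/12) = 60.75 mm²); the cone at (6.5, -0.5) is not intersected at this z (z outside [10, 14]); the cube at (-3.5, 2.5) does not reach this height (z outside [9, 20.5]); the cylinder at (0, 3): section is a regular 12-gon, circumradius r=6 (area = (12/2)·6.000²·sin(360°/12) = 108.00 mm²); Combining (union): the regions partially overlap — summed areas 168.75 mm² minus the doubly-counted overlap 50.12 mm² gives 118.63 mm² — area = 118.63 mm²; (whole slice rotated 65° about Z — lengths, areas and connectivity unchanged). At z = 13.12: the cylinder is not intersected at this z (z outside [0, 12]); the cone at (6.5, -0.5) (r1=3→r2=1.5) has section circumradius 1.830 here — a regular 12-gon (area = (12/2)·1.830²·sin(360°/12) = 10.05 mm²); the cube at (-3.5, 2.5) is present — its section is the full 4.5×12.5 rectangle (area 56.25 mm²); the cylinder at (0, 3) is absent (z outside [0, 10.5]); Taking the union: the 2 present regions are separate (no shared area or edge), so areas and boundary lengths simply add and each stays a separate island — area = 66.30 mm²; (whole slice rotated 65° about Z — lengths, areas and connectivity unchanged). Checking containment: at z = 13.12 the cross-section extends beyond the z = 3.52 cross-section by about 38.54 mm².

part overhangs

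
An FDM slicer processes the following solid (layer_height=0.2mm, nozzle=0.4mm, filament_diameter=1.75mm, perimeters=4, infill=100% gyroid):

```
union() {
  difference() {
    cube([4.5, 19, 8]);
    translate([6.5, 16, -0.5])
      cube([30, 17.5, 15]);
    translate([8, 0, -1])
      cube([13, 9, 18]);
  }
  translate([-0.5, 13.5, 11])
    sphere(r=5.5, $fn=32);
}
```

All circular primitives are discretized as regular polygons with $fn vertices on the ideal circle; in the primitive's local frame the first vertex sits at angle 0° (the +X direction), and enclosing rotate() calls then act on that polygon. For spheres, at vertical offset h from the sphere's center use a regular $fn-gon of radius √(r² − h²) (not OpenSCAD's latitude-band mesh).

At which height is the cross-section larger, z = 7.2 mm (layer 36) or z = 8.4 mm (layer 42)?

Layer 36 (z = 7.2): the cube (footprint 4.5×19) is included at this height (area 85.50 mm²); the cube at (6.5, 16) is present — its section is the full 30×17.5 rectangle (area 525.00 mm²); the cube at (8, 0) is present — its section is the full 13×9 rectangle (area 117.00 mm²); After the difference (first − rest): starting from the 4.5×19 cube (85.50 mm²), the 30×17.5 cube at (6.5, 16) misses the remaining region (no effect); the 13×9 cube at (8, 0) misses the remaining region (no effect) — area = 85.50 mm²; the sphere at (-0.5, 13.5): section is a regular 32-gon, circumradius = √(r²−h²) = √(5.5²−3.8²) = 3.976 (area = (32/2)·3.976²·sin(360°/32) = 49.35 mm²); Combining (union): the regions partially overlap — summed areas 134.85 mm² minus the doubly-counted overlap 20.72 mm² gives 114.13 mm² — area = 114.13 mm². So its area = 114.13 mm². Layer 42 (z = 8.4): the cube does not reach this height (z outside [0, 8]); the cube at (6.5, 16) is present — its section is the full 30×17.5 rectangle (area 525.00 mm²); the 13×9 cube at (8, 0) contributes its full rectangle (area 117.00 mm²); Subtracting the remaining from the first: the first operand is absent here, so nothing remains; the r=5.5 sphere at (-0.5, 13.5) slices to a regular 32-gon of circumradius 4.847 (√(r²−h²) with h=2.6 from center) (area = (32/2)·4.847²·sin(360°/32) = 73.32 mm²); Merging all regions: only the r=5.5 sphere at (-0.5, 13.5) is present, so the union is just that shape — area = 73.32 mm². So its area = 73.32 mm². Layer 36 is larger (114.13 vs 73.32 mm²).

layer 36 (z = 7.2 mm)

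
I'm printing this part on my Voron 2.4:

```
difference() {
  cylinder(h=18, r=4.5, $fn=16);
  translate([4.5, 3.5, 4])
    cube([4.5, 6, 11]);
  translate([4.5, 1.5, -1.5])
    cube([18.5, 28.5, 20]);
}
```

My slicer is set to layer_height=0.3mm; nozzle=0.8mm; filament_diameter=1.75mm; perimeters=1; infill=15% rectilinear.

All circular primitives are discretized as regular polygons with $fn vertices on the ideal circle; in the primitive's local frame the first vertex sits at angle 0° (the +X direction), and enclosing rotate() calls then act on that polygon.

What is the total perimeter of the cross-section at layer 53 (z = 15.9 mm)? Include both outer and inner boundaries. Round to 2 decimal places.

28.09 mm

At z = 15.9 mm: the cylinder: section is a regular 16-gon, circumradius r=4.5 (perimeter = 2·16·4.500·sin(180°/16) = 28.09 mm); the cube at (4.5, 3.5) is absent (z outside [4, 15]); the cube at (4.5, 1.5) is present — its section is the full 18.5×28.5 rectangle (perimeter 94.00 mm); After the difference (first − rest): starting from the r=4.5 cylinder, the 18.5×28.5 cube at (4.5, 1.5) misses the remaining region (no effect) — boundary = 28.09 mm. Overall, the cross-section is a single solid region. Total boundary length (outer) = 28.09 mm.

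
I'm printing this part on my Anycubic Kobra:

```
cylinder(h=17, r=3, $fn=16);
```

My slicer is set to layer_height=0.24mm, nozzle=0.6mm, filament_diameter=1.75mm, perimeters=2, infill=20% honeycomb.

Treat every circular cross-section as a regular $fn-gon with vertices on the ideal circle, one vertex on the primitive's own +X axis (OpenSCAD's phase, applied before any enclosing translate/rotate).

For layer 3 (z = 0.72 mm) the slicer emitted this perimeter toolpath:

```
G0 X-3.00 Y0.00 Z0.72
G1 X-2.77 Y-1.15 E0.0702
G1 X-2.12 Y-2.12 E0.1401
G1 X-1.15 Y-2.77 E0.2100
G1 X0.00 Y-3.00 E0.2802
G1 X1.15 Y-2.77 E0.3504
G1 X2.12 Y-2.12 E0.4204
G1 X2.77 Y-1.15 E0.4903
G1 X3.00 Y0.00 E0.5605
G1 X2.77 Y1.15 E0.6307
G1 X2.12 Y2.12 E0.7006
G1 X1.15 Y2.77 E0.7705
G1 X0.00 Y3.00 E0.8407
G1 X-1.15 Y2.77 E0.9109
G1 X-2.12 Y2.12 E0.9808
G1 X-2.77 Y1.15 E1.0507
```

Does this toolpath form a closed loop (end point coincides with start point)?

no

Start point (G0): (-3.00, 0.00). End point (last G1): the path does not return to the start — open.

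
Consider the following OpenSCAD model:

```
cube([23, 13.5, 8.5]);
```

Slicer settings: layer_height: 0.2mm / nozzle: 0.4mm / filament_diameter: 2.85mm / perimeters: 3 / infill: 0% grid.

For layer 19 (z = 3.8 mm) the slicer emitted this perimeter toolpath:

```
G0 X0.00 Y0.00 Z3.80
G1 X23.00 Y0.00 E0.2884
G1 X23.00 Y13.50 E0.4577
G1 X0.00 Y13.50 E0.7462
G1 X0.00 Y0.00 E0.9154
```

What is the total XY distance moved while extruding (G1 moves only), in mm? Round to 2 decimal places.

Sum the Euclidean lengths of each G1 segment: total = 73.00 mm.

73.00 mm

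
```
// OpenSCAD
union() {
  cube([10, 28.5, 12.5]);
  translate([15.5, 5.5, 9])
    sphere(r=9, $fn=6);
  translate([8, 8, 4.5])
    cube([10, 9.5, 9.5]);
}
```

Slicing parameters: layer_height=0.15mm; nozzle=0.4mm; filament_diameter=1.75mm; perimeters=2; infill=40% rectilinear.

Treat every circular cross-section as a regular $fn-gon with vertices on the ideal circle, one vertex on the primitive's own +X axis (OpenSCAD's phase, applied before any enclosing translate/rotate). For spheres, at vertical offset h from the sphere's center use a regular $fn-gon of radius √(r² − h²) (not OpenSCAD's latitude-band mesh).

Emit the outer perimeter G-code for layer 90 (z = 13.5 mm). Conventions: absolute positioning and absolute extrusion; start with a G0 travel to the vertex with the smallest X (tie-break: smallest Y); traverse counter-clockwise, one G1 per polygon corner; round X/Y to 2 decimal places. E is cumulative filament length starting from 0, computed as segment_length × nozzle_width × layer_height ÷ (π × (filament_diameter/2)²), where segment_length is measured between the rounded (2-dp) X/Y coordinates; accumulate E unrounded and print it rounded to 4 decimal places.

G0 X7.71 Y5.50 Z13.50
G1 X11.60 Y-1.25 E0.1943
G1 X19.40 Y-1.25 E0.3889
G1 X23.29 Y5.50 E0.5833
G1 X19.40 Y12.25 E0.7776
G1 X18.00 Y12.25 E0.8125
G1 X18.00 Y17.50 E0.9435
G1 X8.00 Y17.50 E1.1929
G1 X8.00 Y8.00 E1.4299
G1 X9.15 Y8.00 E1.4586
G1 X7.71 Y5.50 E1.5306

At z = 13.5 mm: the cube is not intersected at this z (z outside [0, 12.5]); the r=9 sphere at (15.5, 5.5) contributes a regular 6-gon of circumradius √(9²−4.5²) = 7.794; the cube at (8, 8) (footprint 10×9.5) is included at this height; Taking the union: the regions partially overlap (shared area 32.40 mm²), so overlapping operands fuse into one piece — 1 connected region. The outline is a single polygon with 10 vertices. Extrusion per mm of travel: 0.4 × 0.15 / (π × 0.875²) = 0.024945. Accumulating E over each segment gives final E = 1.5306.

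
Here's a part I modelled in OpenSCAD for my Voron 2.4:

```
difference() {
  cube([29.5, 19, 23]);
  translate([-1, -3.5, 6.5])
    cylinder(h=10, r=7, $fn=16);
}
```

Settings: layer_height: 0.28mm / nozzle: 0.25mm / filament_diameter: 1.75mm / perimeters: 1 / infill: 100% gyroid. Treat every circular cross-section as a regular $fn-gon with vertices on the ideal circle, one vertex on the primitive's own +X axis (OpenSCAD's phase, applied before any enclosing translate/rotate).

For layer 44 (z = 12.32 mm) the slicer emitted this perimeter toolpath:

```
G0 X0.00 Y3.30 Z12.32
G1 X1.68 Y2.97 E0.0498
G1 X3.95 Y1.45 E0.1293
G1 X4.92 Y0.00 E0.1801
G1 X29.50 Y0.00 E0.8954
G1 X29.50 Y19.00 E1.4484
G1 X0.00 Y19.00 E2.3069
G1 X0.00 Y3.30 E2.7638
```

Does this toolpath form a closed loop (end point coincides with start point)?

Start point (G0): (0.00, 3.30). End point (last G1): the path returns to the start — closed.

yes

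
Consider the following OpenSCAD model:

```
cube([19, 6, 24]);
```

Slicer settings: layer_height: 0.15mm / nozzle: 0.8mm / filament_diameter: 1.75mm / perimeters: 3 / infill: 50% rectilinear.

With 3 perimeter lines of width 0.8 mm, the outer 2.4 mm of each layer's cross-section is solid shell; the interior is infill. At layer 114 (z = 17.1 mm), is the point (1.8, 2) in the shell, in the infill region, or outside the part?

At z = 17.1 mm: the 19×6 cube contributes its full rectangle. Overall, the cross-section is a single solid region. The nearest boundary edge runs (0.00, 6.00)→(0.00, 0.00); distance from the point to it = 1.80 mm. The point is inside the cross-section, 1.80 mm from the nearest boundary — within the 2.4 mm shell band (3 × 0.8).

shell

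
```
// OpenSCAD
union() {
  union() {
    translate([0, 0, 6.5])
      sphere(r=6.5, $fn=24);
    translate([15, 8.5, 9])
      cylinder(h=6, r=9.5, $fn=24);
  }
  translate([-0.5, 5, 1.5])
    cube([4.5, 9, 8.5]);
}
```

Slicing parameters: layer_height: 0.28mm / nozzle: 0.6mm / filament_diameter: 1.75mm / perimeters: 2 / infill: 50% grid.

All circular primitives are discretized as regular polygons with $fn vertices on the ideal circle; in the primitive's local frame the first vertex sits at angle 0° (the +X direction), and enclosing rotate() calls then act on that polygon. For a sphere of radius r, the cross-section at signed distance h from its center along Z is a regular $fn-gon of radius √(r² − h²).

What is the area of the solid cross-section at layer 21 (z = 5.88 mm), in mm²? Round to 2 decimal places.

At z = 5.88 mm: the r=6.5 sphere contributes a regular 24-gon of circumradius √(6.5²−0.62²) = 6.470 (area = (24/2)·6.470²·sin(360°/24) = 130.03 mm²); the cylinder at (15, 8.5) does not reach this height (z outside [9, 15]); Merging all regions: only the r=6.5 sphere is present, so the union is just that shape — area = 130.03 mm²; the 4.5×9 cube at (-0.5, 5) contributes its full rectangle (area 40.50 mm²); Taking the union: the regions partially overlap — summed areas 170.53 mm² minus the doubly-counted overlap 4.68 mm² gives 165.85 mm² — area = 165.85 mm². Overall, the cross-section is a single solid region. Net area = 165.85 mm².

165.85 mm²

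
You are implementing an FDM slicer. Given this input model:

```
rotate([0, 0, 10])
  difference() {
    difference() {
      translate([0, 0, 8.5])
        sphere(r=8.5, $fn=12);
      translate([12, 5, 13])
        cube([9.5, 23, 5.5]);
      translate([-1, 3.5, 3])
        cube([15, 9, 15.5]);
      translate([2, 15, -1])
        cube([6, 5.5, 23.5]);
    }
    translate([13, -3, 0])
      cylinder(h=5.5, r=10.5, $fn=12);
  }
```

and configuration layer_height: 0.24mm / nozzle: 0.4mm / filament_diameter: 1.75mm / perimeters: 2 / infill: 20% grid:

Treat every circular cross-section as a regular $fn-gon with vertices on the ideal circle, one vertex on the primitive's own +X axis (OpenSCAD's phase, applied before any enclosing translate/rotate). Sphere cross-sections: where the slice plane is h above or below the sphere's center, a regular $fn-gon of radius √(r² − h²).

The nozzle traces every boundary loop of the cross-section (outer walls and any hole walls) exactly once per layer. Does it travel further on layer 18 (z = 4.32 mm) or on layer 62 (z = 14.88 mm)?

Layer 18 (z = 4.32): the r=8.5 sphere slices to a regular 12-gon of circumradius 7.401 (√(r²−h²) with h=4.18 from center) (perimeter = 2·12·7.401·sin(180°/12) = 45.97 mm); the cube at (12, 5) is not intersected at this z (z outside [13, 18.5]); the cube at (-1, 3.5) (footprint 15×9) is included at this height (perimeter 48.00 mm); the cube at (2, 15) (footprint 6×5.5) is included at this height (perimeter 23.00 mm); Taking the first minus the rest: starting from the r=8.5 sphere, the 15×9 cube at (-1, 3.5) partially overlaps it — only the 20.59 mm² overlap (of its 135.00 mm²) is removed, clipping the outline; the 6×5.5 cube at (2, 15) misses the remaining region (no effect) — boundary = 48.17 mm; the r=10.5 cylinder at (13, -3) gives a regular 12-gon of circumradius 10.5 (constant along its height) (perimeter = 2·12·10.500·sin(180°/12) = 65.22 mm); After the difference (first − rest): starting from that combined region, the r=10.5 cylinder at (13, -3) partially overlaps it — only the 30.96 mm² overlap (of its 330.75 mm²) is removed, clipping the outline — boundary = 46.10 mm; (rotated 10° about Z; rotation is an isometry so areas/perimeters/island counts are preserved). So its perimeter = 46.10 mm. Layer 62 (z = 14.88): the sphere: section is a regular 12-gon, circumradius = √(r²−h²) = √(8.5²−6.38²) = 5.617 (perimeter = 2·12·5.617·sin(180°/12) = 34.89 mm); the 9.5×23 cube at (12, 5) contributes its full rectangle (perimeter 65.00 mm); the cube at (-1, 3.5) is present — its section is the full 15×9 rectangle (perimeter 48.00 mm); the cube at (2, 15) (footprint 6×5.5) is included at this height (perimeter 23.00 mm); After the difference (first − rest): starting from the r=8.5 sphere, the 9.5×23 cube at (12, 5) misses the remaining region (no effect); the 15×9 cube at (-1, 3.5) partially overlaps it — only the 7.80 mm² overlap (of its 135.00 mm²) is removed, clipping the outline; the 6×5.5 cube at (2, 15) misses the remaining region (no effect) — boundary = 36.04 mm; the cylinder at (13, -3) is not intersected at this z (z outside [0, 5.5]); Subtracting the remaining from the first: none of the subtracted shapes is present at this height, so that combined region is unchanged — boundary = 36.04 mm; (rotated 10° about Z; rotation is an isometry so areas/perimeters/island counts are preserved). So its perimeter = 36.04 mm. Layer 18 is larger (46.10 vs 36.04 mm).

layer 18 (z = 4.32 mm)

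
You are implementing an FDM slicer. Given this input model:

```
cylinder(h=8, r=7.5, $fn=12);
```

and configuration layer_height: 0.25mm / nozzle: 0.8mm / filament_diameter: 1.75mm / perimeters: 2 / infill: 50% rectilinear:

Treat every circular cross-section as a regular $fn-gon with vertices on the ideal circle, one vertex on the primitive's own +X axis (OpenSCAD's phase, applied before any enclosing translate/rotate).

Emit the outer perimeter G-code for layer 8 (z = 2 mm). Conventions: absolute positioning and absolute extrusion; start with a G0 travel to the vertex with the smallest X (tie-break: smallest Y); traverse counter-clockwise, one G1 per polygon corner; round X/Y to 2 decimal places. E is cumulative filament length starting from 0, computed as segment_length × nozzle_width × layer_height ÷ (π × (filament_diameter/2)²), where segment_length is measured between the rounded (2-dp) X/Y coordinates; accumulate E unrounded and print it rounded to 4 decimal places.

G0 X-7.50 Y0.00 Z2.00
G1 X-6.50 Y-3.75 E0.3227
G1 X-3.75 Y-6.50 E0.6461
G1 X0.00 Y-7.50 E0.9688
G1 X3.75 Y-6.50 E1.2915
G1 X6.50 Y-3.75 E1.6149
G1 X7.50 Y0.00 E1.9376
G1 X6.50 Y3.75 E2.2603
G1 X3.75 Y6.50 E2.5837
G1 X0.00 Y7.50 E2.9064
G1 X-3.75 Y6.50 E3.2291
G1 X-6.50 Y3.75 E3.5525
G1 X-7.50 Y0.00 E3.8752

At z = 2 mm: the r=7.5 cylinder gives a regular 12-gon of circumradius 7.5 (constant along its height). The outline is a single polygon with 12 vertices. Extrusion per mm of travel: 0.8 × 0.25 / (π × 0.875²) = 0.083150. Accumulating E over each segment gives final E = 3.8752.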